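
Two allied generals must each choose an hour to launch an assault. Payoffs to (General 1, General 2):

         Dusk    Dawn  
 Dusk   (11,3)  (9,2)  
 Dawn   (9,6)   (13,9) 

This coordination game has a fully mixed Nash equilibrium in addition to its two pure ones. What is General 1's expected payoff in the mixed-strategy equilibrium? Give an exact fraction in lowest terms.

General 2 mixes with probability q on Dusk, chosen so General 1 is indifferent: 11q + 9(1−q) = 9q + 13(1−q) gives q = 2/3.
General 1's expected payoff (from either row, since indifferent) is 11·2/3 + 9·1/3 = 31/3.

31/3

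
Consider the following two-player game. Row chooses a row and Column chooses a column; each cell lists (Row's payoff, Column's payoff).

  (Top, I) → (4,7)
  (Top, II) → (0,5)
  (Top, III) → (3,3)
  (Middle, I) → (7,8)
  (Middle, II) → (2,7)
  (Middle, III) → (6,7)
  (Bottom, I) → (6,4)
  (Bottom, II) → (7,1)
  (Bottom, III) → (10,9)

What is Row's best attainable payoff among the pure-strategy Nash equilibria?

(Middle, I) is a pure NE (Row: 7 ≥ 6; Column: 8 ≥ 7). Row gets 7.
(Bottom, III) is a pure NE (Row: 10 ≥ 6; Column: 9 ≥ 4). Row gets 10.
Every other cell has a profitable deviation for at least one player. Highest of {7, 10} is 10.

10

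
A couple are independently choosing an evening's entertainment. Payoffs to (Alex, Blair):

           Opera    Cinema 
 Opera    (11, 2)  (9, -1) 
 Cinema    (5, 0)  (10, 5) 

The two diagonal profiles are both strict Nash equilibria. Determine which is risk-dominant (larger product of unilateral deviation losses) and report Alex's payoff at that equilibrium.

11

At both Opera: Alex loses 11 − 5 = 6 by deviating; Blair loses 2 − (-1) = 3. Product = 6·3 = 18.
At both Cinema: Alex loses 10 − 9 = 1 by deviating; Blair loses 5 − 0 = 5. Product = 1·5 = 5.
18 > 5, so both Opera is risk-dominant. Alex's payoff there is 11.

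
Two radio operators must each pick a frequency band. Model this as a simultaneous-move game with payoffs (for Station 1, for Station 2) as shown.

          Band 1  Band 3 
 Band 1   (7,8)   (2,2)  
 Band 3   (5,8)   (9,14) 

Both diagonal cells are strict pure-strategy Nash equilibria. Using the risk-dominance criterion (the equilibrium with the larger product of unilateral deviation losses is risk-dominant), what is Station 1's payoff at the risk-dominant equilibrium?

At both Band 1: Station 1 loses 7 − 5 = 2 by deviating; Station 2 loses 8 − 2 = 6. Product = 2·6 = 12.
At both Band 3: Station 1 loses 9 − 2 = 7 by deviating; Station 2 loses 14 − 8 = 6. Product = 7·6 = 42.
42 > 12, so both Band 3 is risk-dominant. Station 1's payoff there is 9.

9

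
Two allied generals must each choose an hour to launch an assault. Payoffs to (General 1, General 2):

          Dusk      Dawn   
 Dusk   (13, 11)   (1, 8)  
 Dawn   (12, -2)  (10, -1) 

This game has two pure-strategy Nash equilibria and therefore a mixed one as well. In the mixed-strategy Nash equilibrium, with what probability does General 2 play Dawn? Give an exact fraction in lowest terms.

1/10

General 2's mix q on Dusk must make General 1 indifferent between Dusk and Dawn.
General 1's payoff from Dusk: 13q + 1(1−q). From Dawn: 12q + 10(1−q).
Set equal: 1q = 9(1−q) → q = 9/10.
Probability on Dawn is 1 − 9/10 = 1/10.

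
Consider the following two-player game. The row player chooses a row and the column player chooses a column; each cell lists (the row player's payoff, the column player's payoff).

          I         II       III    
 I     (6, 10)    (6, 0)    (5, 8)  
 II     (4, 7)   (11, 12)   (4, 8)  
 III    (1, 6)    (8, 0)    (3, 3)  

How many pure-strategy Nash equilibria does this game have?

Both I: the row player gets 6 (best alternative 4); the column player gets 10 (best alternative 8). Neither deviates — NE.
Both II: the row player gets 11 (best alternative 8); the column player gets 12 (best alternative 8). Neither deviates — NE.
Both III is not a NE: the row player would switch to I (5 > 3).
No other cell survives both best-response checks, so there are 2 pure NE.

2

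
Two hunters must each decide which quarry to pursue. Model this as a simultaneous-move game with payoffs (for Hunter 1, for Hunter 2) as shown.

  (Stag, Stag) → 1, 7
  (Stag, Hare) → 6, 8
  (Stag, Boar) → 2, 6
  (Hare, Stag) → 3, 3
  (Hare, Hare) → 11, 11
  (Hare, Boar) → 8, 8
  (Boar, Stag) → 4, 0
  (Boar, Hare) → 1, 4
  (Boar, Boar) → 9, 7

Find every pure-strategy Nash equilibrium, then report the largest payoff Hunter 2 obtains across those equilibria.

11

Both Hare is a pure NE (Hunter 1: 11 ≥ 6; Hunter 2: 11 ≥ 8). Hunter 2 gets 11.
Both Boar is a pure NE (Hunter 1: 9 ≥ 8; Hunter 2: 7 ≥ 4). Hunter 2 gets 7.
Every other cell has a profitable deviation for at least one player. Highest of {11, 7} is 11.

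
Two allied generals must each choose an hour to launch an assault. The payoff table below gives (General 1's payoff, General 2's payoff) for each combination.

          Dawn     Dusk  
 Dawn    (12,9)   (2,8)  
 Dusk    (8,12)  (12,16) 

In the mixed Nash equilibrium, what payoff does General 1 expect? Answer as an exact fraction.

64/7

General 2 mixes with probability q on Dawn, chosen so General 1 is indifferent: 12q + 2(1−q) = 8q + 12(1−q) gives q = 5/7.
General 1's expected payoff (from either row, since indifferent) is 12·5/7 + 2·2/7 = 64/7.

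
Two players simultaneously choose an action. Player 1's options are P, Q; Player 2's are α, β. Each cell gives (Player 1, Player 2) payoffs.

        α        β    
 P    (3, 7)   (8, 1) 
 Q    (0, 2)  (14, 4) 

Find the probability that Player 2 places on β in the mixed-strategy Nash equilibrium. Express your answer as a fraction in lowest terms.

1/3

Player 2's mix q on α must make Player 1 indifferent between P and Q.
Player 1's payoff from P: 3q + 8(1−q). From Q: 0q + 14(1−q).
Set equal: 3q = 6(1−q) → q = 6/9 = 2/3.
Probability on β is 1 − 2/3 = 1/3.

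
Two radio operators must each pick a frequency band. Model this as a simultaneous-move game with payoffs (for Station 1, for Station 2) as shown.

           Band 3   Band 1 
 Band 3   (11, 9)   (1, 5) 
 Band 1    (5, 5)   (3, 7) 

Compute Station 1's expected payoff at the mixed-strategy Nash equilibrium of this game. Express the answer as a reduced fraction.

Station 2 mixes with probability q on Band 3, chosen so Station 1 is indifferent: 11q + 1(1−q) = 5q + 3(1−q) gives q = 1/4.
Station 1's expected payoff (from either row, since indifferent) is 11·1/4 + 1·3/4 = 7/2.

7/2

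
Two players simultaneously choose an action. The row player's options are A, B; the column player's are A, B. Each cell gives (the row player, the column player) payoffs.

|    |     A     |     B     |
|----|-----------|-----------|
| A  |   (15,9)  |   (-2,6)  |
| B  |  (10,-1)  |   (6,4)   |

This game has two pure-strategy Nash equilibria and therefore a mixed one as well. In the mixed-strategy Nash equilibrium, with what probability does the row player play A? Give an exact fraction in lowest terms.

The row player's mix p on A must make the column player indifferent between A and B.
The column player's payoff from A: 9p + (-1)(1−p). From B: 6p + 4(1−p).
Set equal: 3p = 5(1−p) → p = 5/8.

5/8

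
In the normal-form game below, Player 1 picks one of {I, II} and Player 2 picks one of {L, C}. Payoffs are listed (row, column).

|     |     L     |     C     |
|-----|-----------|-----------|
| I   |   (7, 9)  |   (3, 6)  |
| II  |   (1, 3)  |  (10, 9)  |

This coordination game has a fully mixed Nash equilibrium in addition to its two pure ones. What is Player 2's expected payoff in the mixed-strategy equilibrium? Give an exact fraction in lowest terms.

Player 1 mixes with probability p on I, chosen so Player 2 is indifferent: 9p + 3(1−p) = 6p + 9(1−p) gives p = 2/3.
Player 2's expected payoff is 9·2/3 + 3·1/3 = 7.

7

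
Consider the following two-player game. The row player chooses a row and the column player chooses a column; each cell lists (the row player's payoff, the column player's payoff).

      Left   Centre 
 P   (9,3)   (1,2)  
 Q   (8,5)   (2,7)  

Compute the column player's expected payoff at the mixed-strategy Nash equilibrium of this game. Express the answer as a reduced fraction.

The row player mixes with probability p on P, chosen so the column player is indifferent: 3p + 5(1−p) = 2p + 7(1−p) gives p = 2/3.
The column player's expected payoff is 3·2/3 + 5·1/3 = 11/3.

11/3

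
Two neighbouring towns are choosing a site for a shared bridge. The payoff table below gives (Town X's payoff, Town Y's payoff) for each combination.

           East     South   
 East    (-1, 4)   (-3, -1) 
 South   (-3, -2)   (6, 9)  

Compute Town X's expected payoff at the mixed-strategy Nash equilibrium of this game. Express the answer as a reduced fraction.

Town Y mixes with probability q on East, chosen so Town X is indifferent: (-1)q + (-3)(1−q) = (-3)q + 6(1−q) gives q = 9/11.
Town X's expected payoff (from either row, since indifferent) is (-1)·9/11 + (-3)·2/11 = -15/11.

-15/11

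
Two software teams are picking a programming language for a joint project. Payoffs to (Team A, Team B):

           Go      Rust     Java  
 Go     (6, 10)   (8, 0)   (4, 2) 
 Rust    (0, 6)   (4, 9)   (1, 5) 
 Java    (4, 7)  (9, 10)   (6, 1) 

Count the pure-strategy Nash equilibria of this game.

Both Go: Team A gets 6 (best alternative 4); Team B gets 10 (best alternative 2). Neither deviates — NE.
(Java, Rust): Team A gets 9 (best alternative 8); Team B gets 10 (best alternative 7). Neither deviates — NE.
Both Rust is not a NE: Team A would switch to Java (9 > 4).
No other cell survives both best-response checks, so there are 2 pure NE.

2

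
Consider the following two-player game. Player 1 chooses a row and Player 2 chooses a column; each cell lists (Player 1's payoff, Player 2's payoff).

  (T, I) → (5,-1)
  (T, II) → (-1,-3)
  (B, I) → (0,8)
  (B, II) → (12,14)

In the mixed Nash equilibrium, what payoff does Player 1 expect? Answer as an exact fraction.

Player 2 mixes with probability q on I, chosen so Player 1 is indifferent: 5q + (-1)(1−q) = 0q + 12(1−q) gives q = 13/18.
Player 1's expected payoff (from either row, since indifferent) is 5·13/18 + (-1)·5/18 = 10/3.

10/3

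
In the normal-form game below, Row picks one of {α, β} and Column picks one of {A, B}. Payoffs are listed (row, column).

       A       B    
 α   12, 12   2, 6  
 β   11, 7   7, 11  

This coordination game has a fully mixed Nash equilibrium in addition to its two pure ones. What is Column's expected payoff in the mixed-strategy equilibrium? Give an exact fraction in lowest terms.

9

Row mixes with probability p on α, chosen so Column is indifferent: 12p + 7(1−p) = 6p + 11(1−p) gives p = 2/5.
Column's expected payoff is 12·2/5 + 7·3/5 = 9.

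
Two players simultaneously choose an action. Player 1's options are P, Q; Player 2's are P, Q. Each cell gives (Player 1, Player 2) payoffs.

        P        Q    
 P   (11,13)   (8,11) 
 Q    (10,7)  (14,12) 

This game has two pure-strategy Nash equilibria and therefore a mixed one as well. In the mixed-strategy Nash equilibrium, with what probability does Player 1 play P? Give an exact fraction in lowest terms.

Player 1's mix p on P must make Player 2 indifferent between P and Q.
Player 2's payoff from P: 13p + 7(1−p). From Q: 11p + 12(1−p).
Set equal: 2p = 5(1−p) → p = 5/7.

5/7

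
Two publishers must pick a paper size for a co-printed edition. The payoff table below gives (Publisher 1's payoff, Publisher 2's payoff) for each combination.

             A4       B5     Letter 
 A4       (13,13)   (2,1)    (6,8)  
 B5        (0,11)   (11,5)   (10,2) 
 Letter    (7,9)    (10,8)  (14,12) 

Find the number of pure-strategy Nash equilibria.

Both A4: Publisher 1 gets 13 (best alternative 7); Publisher 2 gets 13 (best alternative 8). Neither deviates — NE.
Both Letter: Publisher 1 gets 14 (best alternative 10); Publisher 2 gets 12 (best alternative 9). Neither deviates — NE.
Both B5 is not a NE: Publisher 2 would switch to A4 (11 > 5).
No other cell survives both best-response checks, so there are 2 pure NE.

2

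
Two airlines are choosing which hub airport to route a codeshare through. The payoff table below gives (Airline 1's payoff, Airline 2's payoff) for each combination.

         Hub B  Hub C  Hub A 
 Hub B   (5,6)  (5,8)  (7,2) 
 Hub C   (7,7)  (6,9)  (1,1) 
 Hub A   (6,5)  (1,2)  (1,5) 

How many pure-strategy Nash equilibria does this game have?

Both Hub C: Airline 1 gets 6 (best alternative 5); Airline 2 gets 9 (best alternative 7). Neither deviates — NE.
Both Hub A is not a NE: Airline 1 would switch to Hub B (7 > 1).
No other cell survives both best-response checks, so there is 1 pure NE.

1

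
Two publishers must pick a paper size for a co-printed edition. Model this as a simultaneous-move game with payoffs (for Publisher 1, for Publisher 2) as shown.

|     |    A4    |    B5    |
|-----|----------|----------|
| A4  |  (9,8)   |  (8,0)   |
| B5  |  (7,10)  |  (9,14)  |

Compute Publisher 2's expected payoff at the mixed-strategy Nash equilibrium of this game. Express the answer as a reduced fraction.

28/3

Publisher 1 mixes with probability p on A4, chosen so Publisher 2 is indifferent: 8p + 10(1−p) = 0p + 14(1−p) gives p = 1/3.
Publisher 2's expected payoff is 8·1/3 + 10·2/3 = 28/3.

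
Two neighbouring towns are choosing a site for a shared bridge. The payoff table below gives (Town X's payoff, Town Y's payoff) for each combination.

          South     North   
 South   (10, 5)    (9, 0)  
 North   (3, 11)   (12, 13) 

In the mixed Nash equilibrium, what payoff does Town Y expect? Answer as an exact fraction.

65/7

Town X mixes with probability p on South, chosen so Town Y is indifferent: 5p + 11(1−p) = 0p + 13(1−p) gives p = 2/7.
Town Y's expected payoff is 5·2/7 + 11·5/7 = 65/7.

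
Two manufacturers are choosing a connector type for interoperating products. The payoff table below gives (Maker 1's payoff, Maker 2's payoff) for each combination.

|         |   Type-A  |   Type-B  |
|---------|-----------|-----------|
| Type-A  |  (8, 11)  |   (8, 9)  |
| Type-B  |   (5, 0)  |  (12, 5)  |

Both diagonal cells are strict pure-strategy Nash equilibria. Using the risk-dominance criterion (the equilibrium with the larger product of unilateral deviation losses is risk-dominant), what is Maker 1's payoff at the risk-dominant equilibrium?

At both Type-A: Maker 1 loses 8 − 5 = 3 by deviating; Maker 2 loses 11 − 9 = 2. Product = 3·2 = 6.
At both Type-B: Maker 1 loses 12 − 8 = 4 by deviating; Maker 2 loses 5 − 0 = 5. Product = 4·5 = 20.
20 > 6, so both Type-B is risk-dominant. Maker 1's payoff there is 12.

12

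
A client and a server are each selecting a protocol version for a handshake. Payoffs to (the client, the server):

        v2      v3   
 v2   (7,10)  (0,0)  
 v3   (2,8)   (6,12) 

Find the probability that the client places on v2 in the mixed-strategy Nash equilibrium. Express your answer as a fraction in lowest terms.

The client's mix p on v2 must make the server indifferent between v2 and v3.
The server's payoff from v2: 10p + 8(1−p). From v3: 0p + 12(1−p).
Set equal: 10p = 4(1−p) → p = 4/14 = 2/7.

2/7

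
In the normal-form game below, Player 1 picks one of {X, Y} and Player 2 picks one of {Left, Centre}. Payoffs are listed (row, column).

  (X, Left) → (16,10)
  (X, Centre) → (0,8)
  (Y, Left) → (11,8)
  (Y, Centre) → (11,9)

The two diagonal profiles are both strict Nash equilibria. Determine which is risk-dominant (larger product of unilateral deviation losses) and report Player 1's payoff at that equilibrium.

11

At (X, Left): Player 1 loses 16 − 11 = 5 by deviating; Player 2 loses 10 − 8 = 2. Product = 5·2 = 10.
At (Y, Centre): Player 1 loses 11 − 0 = 11 by deviating; Player 2 loses 9 − 8 = 1. Product = 11·1 = 11.
11 > 10, so (Y, Centre) is risk-dominant. Player 1's payoff there is 11.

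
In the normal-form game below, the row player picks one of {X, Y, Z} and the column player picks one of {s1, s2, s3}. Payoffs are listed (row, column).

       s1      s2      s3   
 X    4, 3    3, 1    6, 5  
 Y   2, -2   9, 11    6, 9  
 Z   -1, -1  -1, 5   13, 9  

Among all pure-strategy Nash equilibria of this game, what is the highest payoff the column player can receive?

11

(Y, s2) is a pure NE (the row player: 9 ≥ 3; the column player: 11 ≥ 9). The column player gets 11.
(Z, s3) is a pure NE (the row player: 13 ≥ 6; the column player: 9 ≥ 5). The column player gets 9.
Every other cell has a profitable deviation for at least one player. Highest of {11, 9} is 11.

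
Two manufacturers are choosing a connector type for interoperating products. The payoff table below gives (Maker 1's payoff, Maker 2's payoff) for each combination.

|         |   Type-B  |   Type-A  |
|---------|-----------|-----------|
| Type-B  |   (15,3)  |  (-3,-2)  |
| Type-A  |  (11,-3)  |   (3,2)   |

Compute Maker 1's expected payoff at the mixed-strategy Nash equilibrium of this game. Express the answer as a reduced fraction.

Maker 2 mixes with probability q on Type-B, chosen so Maker 1 is indifferent: 15q + (-3)(1−q) = 11q + 3(1−q) gives q = 3/5.
Maker 1's expected payoff (from either row, since indifferent) is 15·3/5 + (-3)·2/5 = 39/5.

39/5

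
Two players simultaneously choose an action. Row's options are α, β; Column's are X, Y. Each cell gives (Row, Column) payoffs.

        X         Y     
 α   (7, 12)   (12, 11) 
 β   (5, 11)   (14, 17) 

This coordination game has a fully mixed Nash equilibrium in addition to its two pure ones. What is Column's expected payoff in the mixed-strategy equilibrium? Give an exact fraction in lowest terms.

83/7

Row mixes with probability p on α, chosen so Column is indifferent: 12p + 11(1−p) = 11p + 17(1−p) gives p = 6/7.
Column's expected payoff is 12·6/7 + 11·1/7 = 83/7.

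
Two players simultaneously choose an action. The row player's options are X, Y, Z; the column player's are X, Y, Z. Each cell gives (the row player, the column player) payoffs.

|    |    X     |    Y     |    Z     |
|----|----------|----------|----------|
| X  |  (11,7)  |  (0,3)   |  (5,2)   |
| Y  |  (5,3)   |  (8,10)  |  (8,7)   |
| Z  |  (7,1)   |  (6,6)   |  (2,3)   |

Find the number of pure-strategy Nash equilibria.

2

Both X: the row player gets 11 (best alternative 7); the column player gets 7 (best alternative 3). Neither deviates — NE.
Both Y: the row player gets 8 (best alternative 6); the column player gets 10 (best alternative 7). Neither deviates — NE.
Both Z is not a NE: the row player would switch to Y (8 > 2).
No other cell survives both best-response checks, so there are 2 pure NE.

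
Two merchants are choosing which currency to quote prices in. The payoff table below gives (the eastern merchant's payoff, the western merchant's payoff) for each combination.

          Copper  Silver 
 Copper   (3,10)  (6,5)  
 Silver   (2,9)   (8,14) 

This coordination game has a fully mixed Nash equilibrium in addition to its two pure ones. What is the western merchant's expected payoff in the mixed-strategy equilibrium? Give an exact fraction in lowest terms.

The eastern merchant mixes with probability p on Copper, chosen so the western merchant is indifferent: 10p + 9(1−p) = 5p + 14(1−p) gives p = 1/2.
The western merchant's expected payoff is 10·1/2 + 9·1/2 = 19/2.

19/2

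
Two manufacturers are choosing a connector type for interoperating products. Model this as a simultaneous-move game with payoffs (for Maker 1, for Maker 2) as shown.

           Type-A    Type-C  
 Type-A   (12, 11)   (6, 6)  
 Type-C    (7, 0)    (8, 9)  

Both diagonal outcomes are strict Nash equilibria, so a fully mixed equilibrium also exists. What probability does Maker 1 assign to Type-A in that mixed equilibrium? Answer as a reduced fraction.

9/14

Maker 1's mix p on Type-A must make Maker 2 indifferent between Type-A and Type-C.
Maker 2's payoff from Type-A: 11p + 0(1−p). From Type-C: 6p + 9(1−p).
Set equal: 5p = 9(1−p) → p = 9/14.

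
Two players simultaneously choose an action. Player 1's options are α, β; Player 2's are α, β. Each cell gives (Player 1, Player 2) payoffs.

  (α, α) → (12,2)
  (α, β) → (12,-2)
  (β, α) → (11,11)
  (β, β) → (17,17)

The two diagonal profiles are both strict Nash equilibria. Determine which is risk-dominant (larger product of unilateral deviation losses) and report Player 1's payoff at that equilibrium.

At both α: Player 1 loses 12 − 11 = 1 by deviating; Player 2 loses 2 − (-2) = 4. Product = 1·4 = 4.
At both β: Player 1 loses 17 − 12 = 5 by deviating; Player 2 loses 17 − 11 = 6. Product = 5·6 = 30.
30 > 4, so both β is risk-dominant. Player 1's payoff there is 17.

17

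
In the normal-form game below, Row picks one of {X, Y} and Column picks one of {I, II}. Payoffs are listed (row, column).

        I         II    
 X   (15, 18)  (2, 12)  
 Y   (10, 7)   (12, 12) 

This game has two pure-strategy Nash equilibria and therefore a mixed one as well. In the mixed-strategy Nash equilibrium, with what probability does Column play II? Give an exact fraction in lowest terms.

Column's mix q on I must make Row indifferent between X and Y.
Row's payoff from X: 15q + 2(1−q). From Y: 10q + 12(1−q).
Set equal: 5q = 10(1−q) → q = 10/15 = 2/3.
Probability on II is 1 − 2/3 = 1/3.

1/3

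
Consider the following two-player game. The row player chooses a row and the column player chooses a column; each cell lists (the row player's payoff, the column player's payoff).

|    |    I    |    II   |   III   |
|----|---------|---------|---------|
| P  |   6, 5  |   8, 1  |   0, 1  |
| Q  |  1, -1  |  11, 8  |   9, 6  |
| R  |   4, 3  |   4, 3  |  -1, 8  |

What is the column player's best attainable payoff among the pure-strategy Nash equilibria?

8

(P, I) is a pure NE (the row player: 6 ≥ 4; the column player: 5 ≥ 1). The column player gets 5.
(Q, II) is a pure NE (the row player: 11 ≥ 8; the column player: 8 ≥ 6). The column player gets 8.
Every other cell has a profitable deviation for at least one player. Highest of {5, 8} is 8.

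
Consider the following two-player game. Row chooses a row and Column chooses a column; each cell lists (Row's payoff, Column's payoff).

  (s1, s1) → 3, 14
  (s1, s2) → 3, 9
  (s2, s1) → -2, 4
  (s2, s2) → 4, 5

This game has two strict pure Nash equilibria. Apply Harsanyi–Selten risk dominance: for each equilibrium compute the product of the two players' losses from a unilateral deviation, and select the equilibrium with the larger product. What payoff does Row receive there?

3

At both s1: Row loses 3 − (-2) = 5 by deviating; Column loses 14 − 9 = 5. Product = 5·5 = 25.
At both s2: Row loses 4 − 3 = 1 by deviating; Column loses 5 − 4 = 1. Product = 1·1 = 1.
25 > 1, so both s1 is risk-dominant. Row's payoff there is 3.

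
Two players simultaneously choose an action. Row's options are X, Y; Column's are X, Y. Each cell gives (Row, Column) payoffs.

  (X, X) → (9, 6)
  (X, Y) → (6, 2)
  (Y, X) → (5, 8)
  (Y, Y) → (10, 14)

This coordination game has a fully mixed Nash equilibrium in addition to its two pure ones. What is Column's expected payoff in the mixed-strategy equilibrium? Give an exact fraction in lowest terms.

Row mixes with probability p on X, chosen so Column is indifferent: 6p + 8(1−p) = 2p + 14(1−p) gives p = 3/5.
Column's expected payoff is 6·3/5 + 8·2/5 = 34/5.

34/5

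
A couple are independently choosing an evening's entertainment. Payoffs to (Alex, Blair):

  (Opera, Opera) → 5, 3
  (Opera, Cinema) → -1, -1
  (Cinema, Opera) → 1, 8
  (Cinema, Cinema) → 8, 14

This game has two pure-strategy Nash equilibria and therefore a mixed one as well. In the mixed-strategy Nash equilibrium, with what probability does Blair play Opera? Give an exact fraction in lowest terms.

9/13

Blair's mix q on Opera must make Alex indifferent between Opera and Cinema.
Alex's payoff from Opera: 5q + (-1)(1−q). From Cinema: 1q + 8(1−q).
Set equal: 4q = 9(1−q) → q = 9/13.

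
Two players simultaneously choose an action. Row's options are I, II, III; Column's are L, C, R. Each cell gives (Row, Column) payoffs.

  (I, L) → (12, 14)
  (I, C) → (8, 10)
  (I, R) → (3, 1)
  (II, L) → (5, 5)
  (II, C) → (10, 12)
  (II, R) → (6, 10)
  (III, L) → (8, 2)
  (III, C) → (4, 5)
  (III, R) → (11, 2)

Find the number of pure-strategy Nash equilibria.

2

(I, L): Row gets 12 (best alternative 8); Column gets 14 (best alternative 10). Neither deviates — NE.
(II, C): Row gets 10 (best alternative 8); Column gets 12 (best alternative 10). Neither deviates — NE.
(III, R) is not a NE: Column would switch to C (5 > 2).
No other cell survives both best-response checks, so there are 2 pure NE.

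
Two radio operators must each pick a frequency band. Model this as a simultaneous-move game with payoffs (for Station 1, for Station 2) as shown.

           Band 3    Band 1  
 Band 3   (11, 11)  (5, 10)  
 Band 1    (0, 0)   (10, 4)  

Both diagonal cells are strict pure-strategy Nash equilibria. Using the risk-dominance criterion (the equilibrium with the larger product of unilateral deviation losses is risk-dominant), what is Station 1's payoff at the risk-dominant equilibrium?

10

At both Band 3: Station 1 loses 11 − 0 = 11 by deviating; Station 2 loses 11 − 10 = 1. Product = 11·1 = 11.
At both Band 1: Station 1 loses 10 − 5 = 5 by deviating; Station 2 loses 4 − 0 = 4. Product = 5·4 = 20.
20 > 11, so both Band 1 is risk-dominant. Station 1's payoff there is 10.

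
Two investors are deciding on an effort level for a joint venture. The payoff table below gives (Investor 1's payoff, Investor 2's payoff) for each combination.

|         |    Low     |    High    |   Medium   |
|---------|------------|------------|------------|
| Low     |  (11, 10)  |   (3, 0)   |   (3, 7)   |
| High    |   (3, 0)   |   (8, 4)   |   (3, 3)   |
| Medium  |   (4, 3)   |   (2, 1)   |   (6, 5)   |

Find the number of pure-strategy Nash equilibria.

3

Both Low: Investor 1 gets 11 (best alternative 4); Investor 2 gets 10 (best alternative 7). Neither deviates — NE.
Both High: Investor 1 gets 8 (best alternative 3); Investor 2 gets 4 (best alternative 3). Neither deviates — NE.
Both Medium: Investor 1 gets 6 (best alternative 3); Investor 2 gets 5 (best alternative 3). Neither deviates — NE.
(Medium, High) is not a NE: Investor 1 would switch to High (8 > 2).
No other cell survives both best-response checks, so there are 3 pure NE.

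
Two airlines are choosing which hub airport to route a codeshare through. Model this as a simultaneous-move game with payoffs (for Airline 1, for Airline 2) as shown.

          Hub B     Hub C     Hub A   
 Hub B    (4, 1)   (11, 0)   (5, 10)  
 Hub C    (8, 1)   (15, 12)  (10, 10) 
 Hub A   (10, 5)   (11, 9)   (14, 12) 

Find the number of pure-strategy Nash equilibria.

2

Both Hub C: Airline 1 gets 15 (best alternative 11); Airline 2 gets 12 (best alternative 10). Neither deviates — NE.
Both Hub A: Airline 1 gets 14 (best alternative 10); Airline 2 gets 12 (best alternative 9). Neither deviates — NE.
Both Hub B is not a NE: Airline 1 would switch to Hub A (10 > 4).
No other cell survives both best-response checks, so there are 2 pure NE.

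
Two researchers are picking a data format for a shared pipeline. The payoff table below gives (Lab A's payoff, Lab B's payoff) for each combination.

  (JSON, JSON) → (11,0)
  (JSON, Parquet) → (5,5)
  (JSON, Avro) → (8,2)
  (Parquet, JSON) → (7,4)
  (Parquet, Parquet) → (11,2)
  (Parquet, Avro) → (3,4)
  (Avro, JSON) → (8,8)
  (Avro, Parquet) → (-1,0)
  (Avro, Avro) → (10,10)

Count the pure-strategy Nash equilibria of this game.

Both Avro: Lab A gets 10 (best alternative 8); Lab B gets 10 (best alternative 8). Neither deviates — NE.
Both Parquet is not a NE: Lab B would switch to JSON (4 > 2).
No other cell survives both best-response checks, so there is 1 pure NE.

1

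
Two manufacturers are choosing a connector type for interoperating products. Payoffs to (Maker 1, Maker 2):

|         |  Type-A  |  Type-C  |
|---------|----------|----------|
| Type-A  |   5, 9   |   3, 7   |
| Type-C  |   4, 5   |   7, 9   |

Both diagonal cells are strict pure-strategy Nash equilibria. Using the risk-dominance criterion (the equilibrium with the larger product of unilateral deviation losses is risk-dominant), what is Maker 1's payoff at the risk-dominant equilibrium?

At both Type-A: Maker 1 loses 5 − 4 = 1 by deviating; Maker 2 loses 9 − 7 = 2. Product = 1·2 = 2.
At both Type-C: Maker 1 loses 7 − 3 = 4 by deviating; Maker 2 loses 9 − 5 = 4. Product = 4·4 = 16.
16 > 2, so both Type-C is risk-dominant. Maker 1's payoff there is 7.

7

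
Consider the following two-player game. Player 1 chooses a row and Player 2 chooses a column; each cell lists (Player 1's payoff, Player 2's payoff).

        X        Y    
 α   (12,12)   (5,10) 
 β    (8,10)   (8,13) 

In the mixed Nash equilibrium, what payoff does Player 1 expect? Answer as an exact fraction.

8

Player 2 mixes with probability q on X, chosen so Player 1 is indifferent: 12q + 5(1−q) = 8q + 8(1−q) gives q = 3/7.
Player 1's expected payoff (from either row, since indifferent) is 12·3/7 + 5·4/7 = 8.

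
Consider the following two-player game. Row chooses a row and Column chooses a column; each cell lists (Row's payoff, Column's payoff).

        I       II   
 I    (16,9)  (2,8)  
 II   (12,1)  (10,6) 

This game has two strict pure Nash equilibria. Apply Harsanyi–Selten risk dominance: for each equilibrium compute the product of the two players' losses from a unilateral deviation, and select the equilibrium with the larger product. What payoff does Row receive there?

10

At both I: Row loses 16 − 12 = 4 by deviating; Column loses 9 − 8 = 1. Product = 4·1 = 4.
At both II: Row loses 10 − 2 = 8 by deviating; Column loses 6 − 1 = 5. Product = 8·5 = 40.
40 > 4, so both II is risk-dominant. Row's payoff there is 10.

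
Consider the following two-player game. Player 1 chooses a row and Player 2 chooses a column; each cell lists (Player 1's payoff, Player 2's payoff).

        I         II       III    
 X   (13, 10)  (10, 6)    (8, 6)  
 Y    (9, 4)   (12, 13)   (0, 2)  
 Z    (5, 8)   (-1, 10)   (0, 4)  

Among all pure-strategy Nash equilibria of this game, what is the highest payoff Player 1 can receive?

13

(X, I) is a pure NE (Player 1: 13 ≥ 9; Player 2: 10 ≥ 6). Player 1 gets 13.
(Y, II) is a pure NE (Player 1: 12 ≥ 10; Player 2: 13 ≥ 4). Player 1 gets 12.
Every other cell has a profitable deviation for at least one player. Highest of {13, 12} is 13.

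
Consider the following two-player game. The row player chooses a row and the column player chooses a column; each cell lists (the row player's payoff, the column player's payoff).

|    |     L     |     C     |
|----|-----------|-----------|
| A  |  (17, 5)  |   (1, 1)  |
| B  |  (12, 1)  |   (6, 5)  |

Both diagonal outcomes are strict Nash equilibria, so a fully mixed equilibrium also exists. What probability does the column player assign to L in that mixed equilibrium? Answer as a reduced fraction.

The column player's mix q on L must make the row player indifferent between A and B.
The row player's payoff from A: 17q + 1(1−q). From B: 12q + 6(1−q).
Set equal: 5q = 5(1−q) → q = 5/10 = 1/2.

1/2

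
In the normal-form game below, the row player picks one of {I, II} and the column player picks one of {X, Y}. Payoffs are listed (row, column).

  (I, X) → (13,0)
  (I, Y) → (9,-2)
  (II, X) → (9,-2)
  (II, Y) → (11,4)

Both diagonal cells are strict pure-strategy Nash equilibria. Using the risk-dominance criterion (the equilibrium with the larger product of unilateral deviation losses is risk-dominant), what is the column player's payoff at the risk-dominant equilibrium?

4

At (I, X): the row player loses 13 − 9 = 4 by deviating; the column player loses 0 − (-2) = 2. Product = 4·2 = 8.
At (II, Y): the row player loses 11 − 9 = 2 by deviating; the column player loses 4 − (-2) = 6. Product = 2·6 = 12.
12 > 8, so (II, Y) is risk-dominant. The column player's payoff there is 4.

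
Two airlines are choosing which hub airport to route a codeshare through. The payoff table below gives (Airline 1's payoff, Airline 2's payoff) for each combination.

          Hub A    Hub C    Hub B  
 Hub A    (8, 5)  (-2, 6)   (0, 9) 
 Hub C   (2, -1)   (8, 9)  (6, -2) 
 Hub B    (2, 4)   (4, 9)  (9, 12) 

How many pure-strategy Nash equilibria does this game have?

Both Hub C: Airline 1 gets 8 (best alternative 4); Airline 2 gets 9 (best alternative -1). Neither deviates — NE.
Both Hub B: Airline 1 gets 9 (best alternative 6); Airline 2 gets 12 (best alternative 9). Neither deviates — NE.
Both Hub A is not a NE: Airline 2 would switch to Hub B (9 > 5).
No other cell survives both best-response checks, so there are 2 pure NE.

2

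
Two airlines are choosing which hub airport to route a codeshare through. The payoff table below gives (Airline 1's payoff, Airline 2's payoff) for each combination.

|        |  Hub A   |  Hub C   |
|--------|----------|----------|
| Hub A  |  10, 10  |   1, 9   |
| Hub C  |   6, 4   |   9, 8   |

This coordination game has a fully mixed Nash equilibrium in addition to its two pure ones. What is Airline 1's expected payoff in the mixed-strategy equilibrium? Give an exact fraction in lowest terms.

Airline 2 mixes with probability q on Hub A, chosen so Airline 1 is indifferent: 10q + 1(1−q) = 6q + 9(1−q) gives q = 2/3.
Airline 1's expected payoff (from either row, since indifferent) is 10·2/3 + 1·1/3 = 7.

7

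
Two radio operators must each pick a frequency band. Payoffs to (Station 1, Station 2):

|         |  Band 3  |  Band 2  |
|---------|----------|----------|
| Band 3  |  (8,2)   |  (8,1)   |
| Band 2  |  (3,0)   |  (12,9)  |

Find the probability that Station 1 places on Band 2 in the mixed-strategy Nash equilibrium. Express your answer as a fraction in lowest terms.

Station 1's mix p on Band 3 must make Station 2 indifferent between Band 3 and Band 2.
Station 2's payoff from Band 3: 2p + 0(1−p). From Band 2: 1p + 9(1−p).
Set equal: 1p = 9(1−p) → p = 9/10.
Probability on Band 2 is 1 − 9/10 = 1/10.

1/10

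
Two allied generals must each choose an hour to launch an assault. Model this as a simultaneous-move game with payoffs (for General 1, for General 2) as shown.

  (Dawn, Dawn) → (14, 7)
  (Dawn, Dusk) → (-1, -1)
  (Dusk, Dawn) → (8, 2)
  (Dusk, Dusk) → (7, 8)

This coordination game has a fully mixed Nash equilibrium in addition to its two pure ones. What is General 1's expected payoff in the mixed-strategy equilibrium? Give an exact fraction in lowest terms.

53/7

General 2 mixes with probability q on Dawn, chosen so General 1 is indifferent: 14q + (-1)(1−q) = 8q + 7(1−q) gives q = 4/7.
General 1's expected payoff (from either row, since indifferent) is 14·4/7 + (-1)·3/7 = 53/7.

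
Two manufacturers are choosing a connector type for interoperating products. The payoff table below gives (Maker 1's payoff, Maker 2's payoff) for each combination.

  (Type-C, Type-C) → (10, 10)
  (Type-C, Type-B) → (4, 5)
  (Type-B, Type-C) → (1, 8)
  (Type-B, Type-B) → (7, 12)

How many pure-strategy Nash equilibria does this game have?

2

Both Type-C: Maker 1 gets 10 (best alternative 1); Maker 2 gets 10 (best alternative 5). Neither deviates — NE.
Both Type-B: Maker 1 gets 7 (best alternative 4); Maker 2 gets 12 (best alternative 8). Neither deviates — NE.
(Type-B, Type-C) is not a NE: Maker 1 would switch to Type-C (10 > 1).
No other cell survives both best-response checks, so there are 2 pure NE.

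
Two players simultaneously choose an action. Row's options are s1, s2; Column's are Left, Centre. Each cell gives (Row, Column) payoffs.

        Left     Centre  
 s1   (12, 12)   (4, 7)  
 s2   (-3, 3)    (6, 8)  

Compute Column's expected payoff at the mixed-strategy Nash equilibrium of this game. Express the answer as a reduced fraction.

15/2

Row mixes with probability p on s1, chosen so Column is indifferent: 12p + 3(1−p) = 7p + 8(1−p) gives p = 1/2.
Column's expected payoff is 12·1/2 + 3·1/2 = 15/2.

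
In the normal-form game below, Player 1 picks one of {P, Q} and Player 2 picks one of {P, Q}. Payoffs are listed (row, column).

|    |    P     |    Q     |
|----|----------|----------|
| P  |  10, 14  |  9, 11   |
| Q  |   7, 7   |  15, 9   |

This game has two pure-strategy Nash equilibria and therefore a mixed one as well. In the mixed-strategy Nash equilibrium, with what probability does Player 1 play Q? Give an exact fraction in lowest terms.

Player 1's mix p on P must make Player 2 indifferent between P and Q.
Player 2's payoff from P: 14p + 7(1−p). From Q: 11p + 9(1−p).
Set equal: 3p = 2(1−p) → p = 2/5.
Probability on Q is 1 − 2/5 = 3/5.

3/5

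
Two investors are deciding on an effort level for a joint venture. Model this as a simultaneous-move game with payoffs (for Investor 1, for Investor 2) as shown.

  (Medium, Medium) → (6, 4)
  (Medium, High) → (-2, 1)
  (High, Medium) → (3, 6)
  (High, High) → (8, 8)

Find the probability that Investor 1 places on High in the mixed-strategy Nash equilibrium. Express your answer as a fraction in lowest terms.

Investor 1's mix p on Medium must make Investor 2 indifferent between Medium and High.
Investor 2's payoff from Medium: 4p + 6(1−p). From High: 1p + 8(1−p).
Set equal: 3p = 2(1−p) → p = 2/5.
Probability on High is 1 − 2/5 = 3/5.

3/5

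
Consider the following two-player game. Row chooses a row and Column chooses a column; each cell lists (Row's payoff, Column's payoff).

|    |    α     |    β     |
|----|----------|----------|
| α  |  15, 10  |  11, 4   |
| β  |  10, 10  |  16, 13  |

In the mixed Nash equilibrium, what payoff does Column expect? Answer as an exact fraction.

Row mixes with probability p on α, chosen so Column is indifferent: 10p + 10(1−p) = 4p + 13(1−p) gives p = 1/3.
Column's expected payoff is 10·1/3 + 10·2/3 = 10.

10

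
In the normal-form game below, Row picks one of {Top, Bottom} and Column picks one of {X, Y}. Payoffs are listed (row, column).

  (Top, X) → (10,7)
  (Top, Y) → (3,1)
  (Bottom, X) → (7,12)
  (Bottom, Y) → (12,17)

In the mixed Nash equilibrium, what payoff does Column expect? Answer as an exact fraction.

107/11

Row mixes with probability p on Top, chosen so Column is indifferent: 7p + 12(1−p) = 1p + 17(1−p) gives p = 5/11.
Column's expected payoff is 7·5/11 + 12·6/11 = 107/11.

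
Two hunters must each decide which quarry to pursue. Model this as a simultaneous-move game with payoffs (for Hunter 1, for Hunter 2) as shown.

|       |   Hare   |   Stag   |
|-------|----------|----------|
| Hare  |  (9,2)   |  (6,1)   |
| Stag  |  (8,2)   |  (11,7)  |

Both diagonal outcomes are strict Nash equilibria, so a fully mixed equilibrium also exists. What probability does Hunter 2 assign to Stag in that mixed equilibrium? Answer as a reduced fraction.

Hunter 2's mix q on Hare must make Hunter 1 indifferent between Hare and Stag.
Hunter 1's payoff from Hare: 9q + 6(1−q). From Stag: 8q + 11(1−q).
Set equal: 1q = 5(1−q) → q = 5/6.
Probability on Stag is 1 − 5/6 = 1/6.

1/6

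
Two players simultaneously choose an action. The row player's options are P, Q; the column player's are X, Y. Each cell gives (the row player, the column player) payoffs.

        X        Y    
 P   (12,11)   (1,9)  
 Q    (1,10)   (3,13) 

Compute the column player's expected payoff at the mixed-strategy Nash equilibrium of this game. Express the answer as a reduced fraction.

53/5

The row player mixes with probability p on P, chosen so the column player is indifferent: 11p + 10(1−p) = 9p + 13(1−p) gives p = 3/5.
The column player's expected payoff is 11·3/5 + 10·2/5 = 53/5.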